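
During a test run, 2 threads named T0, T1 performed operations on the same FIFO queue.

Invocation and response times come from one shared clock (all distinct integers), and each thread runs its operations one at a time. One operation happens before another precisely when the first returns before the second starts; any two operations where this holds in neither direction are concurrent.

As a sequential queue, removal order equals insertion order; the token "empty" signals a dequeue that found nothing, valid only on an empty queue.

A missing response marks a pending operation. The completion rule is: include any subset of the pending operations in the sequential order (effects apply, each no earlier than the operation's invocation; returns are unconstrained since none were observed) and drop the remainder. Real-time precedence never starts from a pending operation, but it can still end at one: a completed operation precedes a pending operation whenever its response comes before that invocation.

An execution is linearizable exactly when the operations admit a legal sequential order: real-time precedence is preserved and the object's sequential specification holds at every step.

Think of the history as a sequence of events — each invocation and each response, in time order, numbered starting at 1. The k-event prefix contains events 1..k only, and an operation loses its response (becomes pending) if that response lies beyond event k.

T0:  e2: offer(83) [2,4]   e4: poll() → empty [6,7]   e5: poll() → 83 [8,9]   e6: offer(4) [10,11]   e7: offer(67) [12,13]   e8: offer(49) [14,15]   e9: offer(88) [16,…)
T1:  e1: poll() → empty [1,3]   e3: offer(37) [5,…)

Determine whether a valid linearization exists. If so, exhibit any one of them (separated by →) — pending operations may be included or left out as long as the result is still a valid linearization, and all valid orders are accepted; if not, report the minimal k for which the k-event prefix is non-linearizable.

through event 6 a valid linearization exists; event 7 (e4 responding at time 7) ends that
all 2 real-time-respecting orders fail — 3 completed FIFO queue operations, no legal replay
no completion choice of the 1 pending operation (e3) rescues it — every subset was tried
take e1, e2, e4 (pending dropped): step 3 already fails, because e4 poll() → empty cannot occur there
take e2, e1, e4 (pending dropped): step 2 already fails, because e1 poll() → empty cannot occur there

not linearizable — minimal violating prefix: 7 events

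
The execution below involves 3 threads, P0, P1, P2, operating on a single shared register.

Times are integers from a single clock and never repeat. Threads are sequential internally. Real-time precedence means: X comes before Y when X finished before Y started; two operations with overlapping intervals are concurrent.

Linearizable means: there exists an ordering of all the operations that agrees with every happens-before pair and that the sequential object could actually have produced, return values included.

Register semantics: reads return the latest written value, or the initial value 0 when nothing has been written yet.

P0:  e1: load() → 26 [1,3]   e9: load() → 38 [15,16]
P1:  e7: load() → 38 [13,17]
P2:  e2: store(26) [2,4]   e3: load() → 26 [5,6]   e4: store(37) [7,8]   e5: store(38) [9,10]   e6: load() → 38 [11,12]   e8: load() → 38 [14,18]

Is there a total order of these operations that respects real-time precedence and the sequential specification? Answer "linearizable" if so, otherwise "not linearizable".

linearizable

a witness: e2, e1, e3, e4, e5, e6, e7, e8, e9
1. e2 store(26), leaving value 26
2. e1 load() → 26, leaving value 26
3. e3 load() → 26, leaving value 26
4. e4 store(37), leaving value 37
5. e5 store(38), leaving value 38
6. e6 load() → 38, leaving value 38
7. e7 load() → 38, leaving value 38
8. e8 load() → 38, leaving value 38
9. e9 load() → 38, leaving value 38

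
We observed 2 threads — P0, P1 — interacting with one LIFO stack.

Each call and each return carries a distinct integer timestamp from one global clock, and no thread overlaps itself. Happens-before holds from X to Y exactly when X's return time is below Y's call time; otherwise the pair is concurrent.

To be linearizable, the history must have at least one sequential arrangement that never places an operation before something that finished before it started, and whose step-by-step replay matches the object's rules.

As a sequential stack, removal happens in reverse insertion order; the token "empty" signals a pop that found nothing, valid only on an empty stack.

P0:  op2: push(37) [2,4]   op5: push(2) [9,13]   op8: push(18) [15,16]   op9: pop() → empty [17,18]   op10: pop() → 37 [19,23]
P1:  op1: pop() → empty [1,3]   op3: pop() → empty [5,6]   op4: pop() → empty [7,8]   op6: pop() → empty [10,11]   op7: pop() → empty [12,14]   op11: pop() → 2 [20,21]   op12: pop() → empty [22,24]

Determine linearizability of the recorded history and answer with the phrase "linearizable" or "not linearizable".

cut after 5 events: linearizable; cut after 6 events (op3 responds, time 6): not linearizable
3 completed operations, 2 real-time-consistent orders — every LIFO stack replay fails
e.g. op1, op2, op3: illegal at step 3, since op3 pop() → empty cannot apply there
e.g. op2, op1, op3: illegal at step 2, since op1 pop() → empty cannot apply there

not linearizable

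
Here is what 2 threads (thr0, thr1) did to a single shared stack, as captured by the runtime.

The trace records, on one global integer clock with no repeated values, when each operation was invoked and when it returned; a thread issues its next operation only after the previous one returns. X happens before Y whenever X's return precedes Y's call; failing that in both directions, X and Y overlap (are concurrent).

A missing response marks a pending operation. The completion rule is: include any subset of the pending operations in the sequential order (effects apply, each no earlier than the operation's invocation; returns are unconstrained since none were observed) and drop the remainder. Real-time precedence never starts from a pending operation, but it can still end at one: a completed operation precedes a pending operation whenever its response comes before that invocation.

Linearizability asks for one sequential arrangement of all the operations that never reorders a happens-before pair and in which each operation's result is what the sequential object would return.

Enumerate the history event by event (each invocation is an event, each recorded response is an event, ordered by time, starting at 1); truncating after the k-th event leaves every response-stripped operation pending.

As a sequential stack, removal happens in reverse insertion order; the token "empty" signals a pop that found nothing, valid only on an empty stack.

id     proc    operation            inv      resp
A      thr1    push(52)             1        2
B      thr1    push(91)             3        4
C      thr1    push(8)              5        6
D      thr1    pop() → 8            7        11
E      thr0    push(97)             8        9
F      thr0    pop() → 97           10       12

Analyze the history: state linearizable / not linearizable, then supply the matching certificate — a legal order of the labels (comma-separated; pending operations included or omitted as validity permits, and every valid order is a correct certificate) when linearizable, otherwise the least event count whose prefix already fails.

linearizable — witness: A, B, C, D, E, F

after step 1 (A push(52)): stack <52>
after step 2 (B push(91)): stack <52,91>
after step 3 (C push(8)): stack <52,91,8>
after step 4 (D pop() → 8): stack <52,91>
after step 5 (E push(97)): stack <52,91,97>
after step 6 (F pop() → 97): stack <52,91>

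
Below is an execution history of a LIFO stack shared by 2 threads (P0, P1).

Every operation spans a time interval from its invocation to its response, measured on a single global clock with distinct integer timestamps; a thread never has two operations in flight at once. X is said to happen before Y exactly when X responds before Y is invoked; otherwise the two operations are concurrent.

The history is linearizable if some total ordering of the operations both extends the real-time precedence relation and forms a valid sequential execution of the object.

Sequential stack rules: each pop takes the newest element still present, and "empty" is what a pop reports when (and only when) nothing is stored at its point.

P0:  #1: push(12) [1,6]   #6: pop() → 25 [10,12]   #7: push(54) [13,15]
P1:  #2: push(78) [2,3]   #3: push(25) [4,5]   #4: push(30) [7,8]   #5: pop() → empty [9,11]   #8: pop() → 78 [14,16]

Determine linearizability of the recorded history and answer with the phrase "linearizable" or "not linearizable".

the violation lands at event 11, #5's response at time 11: events 1..10 linearize, events 1..11 do not
3 orders of the 5 completed LIFO stack ops respect real time; none is legal
include/drop combinations of the 1 pending operation (#6) were all tried; none helps
take #1, #2, #3, #4, #5 (pending dropped): step 5 already fails, because #5 pop() → empty cannot occur there
take #2, #1, #3, #4, #5 (pending dropped): step 5 already fails, because #5 pop() → empty cannot occur there

not linearizable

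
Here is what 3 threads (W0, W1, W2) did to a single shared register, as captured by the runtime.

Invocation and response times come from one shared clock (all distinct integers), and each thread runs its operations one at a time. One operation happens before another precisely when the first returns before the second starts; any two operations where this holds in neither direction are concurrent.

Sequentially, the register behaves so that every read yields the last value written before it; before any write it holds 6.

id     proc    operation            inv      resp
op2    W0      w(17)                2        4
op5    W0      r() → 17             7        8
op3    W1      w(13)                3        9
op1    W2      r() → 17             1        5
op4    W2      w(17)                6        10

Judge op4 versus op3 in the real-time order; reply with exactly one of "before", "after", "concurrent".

op4 spans [6,10], op3 spans [3,9]
the intervals overlap in both directions

concurrent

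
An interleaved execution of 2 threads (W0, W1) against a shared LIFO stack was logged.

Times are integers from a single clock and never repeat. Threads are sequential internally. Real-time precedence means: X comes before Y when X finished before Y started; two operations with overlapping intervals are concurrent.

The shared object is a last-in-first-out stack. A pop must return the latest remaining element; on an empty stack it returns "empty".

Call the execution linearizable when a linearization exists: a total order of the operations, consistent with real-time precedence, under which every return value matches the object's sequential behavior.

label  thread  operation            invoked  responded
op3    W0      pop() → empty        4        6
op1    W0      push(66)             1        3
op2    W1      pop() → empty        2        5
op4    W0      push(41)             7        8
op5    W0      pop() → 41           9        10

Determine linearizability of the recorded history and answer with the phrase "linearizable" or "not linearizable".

not linearizable

prefix check: 1..5 passes, 1..6 fails once op3's time-6 response joins
checked exhaustively: 3 real-time-consistent orders of 3 completed operations, zero legal LIFO stack replays
e.g. op1, op2, op3: illegal at step 2, since op2 pop() → empty cannot apply there
e.g. op1, op3, op2: illegal at step 2, since op3 pop() → empty cannot apply there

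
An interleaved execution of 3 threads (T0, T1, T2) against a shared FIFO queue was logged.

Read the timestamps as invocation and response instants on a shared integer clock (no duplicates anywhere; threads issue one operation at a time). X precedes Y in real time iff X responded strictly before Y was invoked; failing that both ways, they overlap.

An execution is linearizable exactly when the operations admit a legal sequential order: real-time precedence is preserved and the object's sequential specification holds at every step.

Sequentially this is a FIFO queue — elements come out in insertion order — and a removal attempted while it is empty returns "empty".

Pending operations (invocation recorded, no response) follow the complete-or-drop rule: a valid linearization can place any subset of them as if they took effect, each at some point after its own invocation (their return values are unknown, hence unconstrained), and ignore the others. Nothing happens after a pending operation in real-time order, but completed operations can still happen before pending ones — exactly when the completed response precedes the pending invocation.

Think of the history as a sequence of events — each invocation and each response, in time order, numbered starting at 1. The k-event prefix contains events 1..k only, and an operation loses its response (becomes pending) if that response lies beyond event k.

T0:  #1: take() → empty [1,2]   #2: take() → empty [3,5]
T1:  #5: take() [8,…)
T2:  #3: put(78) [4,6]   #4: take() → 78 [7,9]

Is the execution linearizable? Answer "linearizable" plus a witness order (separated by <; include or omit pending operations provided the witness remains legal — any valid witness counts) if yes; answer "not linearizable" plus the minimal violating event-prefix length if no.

1. #1 take() → empty, leaving queue <>
2. #2 take() → empty, leaving queue <>
3. #3 put(78), leaving queue <78>
4. #4 take() → 78, leaving queue <>

linearizable — witness: #1 < #2 < #3 < #4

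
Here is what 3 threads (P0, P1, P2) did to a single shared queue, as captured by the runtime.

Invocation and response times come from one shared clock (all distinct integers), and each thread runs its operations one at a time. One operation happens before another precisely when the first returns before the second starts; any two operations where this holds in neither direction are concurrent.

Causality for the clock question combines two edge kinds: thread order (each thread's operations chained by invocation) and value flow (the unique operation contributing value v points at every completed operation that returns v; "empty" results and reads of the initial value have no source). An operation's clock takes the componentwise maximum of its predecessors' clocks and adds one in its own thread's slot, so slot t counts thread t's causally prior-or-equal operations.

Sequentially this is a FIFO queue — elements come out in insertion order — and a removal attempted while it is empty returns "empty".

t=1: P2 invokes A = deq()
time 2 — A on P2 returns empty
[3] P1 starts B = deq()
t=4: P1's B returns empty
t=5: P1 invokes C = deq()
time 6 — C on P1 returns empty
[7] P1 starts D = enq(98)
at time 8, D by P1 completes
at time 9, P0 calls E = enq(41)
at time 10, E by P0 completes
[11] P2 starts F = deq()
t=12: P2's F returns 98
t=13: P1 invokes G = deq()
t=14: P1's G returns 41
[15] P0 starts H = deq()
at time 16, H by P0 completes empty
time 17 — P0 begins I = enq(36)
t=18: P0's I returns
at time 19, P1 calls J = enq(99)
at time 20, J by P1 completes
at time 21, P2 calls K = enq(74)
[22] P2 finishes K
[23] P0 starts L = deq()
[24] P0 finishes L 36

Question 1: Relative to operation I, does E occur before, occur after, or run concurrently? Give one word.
Answer: before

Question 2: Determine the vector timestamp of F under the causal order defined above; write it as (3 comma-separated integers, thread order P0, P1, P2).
Answer: (0, 3, 2)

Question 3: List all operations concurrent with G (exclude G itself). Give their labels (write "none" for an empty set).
Answer: none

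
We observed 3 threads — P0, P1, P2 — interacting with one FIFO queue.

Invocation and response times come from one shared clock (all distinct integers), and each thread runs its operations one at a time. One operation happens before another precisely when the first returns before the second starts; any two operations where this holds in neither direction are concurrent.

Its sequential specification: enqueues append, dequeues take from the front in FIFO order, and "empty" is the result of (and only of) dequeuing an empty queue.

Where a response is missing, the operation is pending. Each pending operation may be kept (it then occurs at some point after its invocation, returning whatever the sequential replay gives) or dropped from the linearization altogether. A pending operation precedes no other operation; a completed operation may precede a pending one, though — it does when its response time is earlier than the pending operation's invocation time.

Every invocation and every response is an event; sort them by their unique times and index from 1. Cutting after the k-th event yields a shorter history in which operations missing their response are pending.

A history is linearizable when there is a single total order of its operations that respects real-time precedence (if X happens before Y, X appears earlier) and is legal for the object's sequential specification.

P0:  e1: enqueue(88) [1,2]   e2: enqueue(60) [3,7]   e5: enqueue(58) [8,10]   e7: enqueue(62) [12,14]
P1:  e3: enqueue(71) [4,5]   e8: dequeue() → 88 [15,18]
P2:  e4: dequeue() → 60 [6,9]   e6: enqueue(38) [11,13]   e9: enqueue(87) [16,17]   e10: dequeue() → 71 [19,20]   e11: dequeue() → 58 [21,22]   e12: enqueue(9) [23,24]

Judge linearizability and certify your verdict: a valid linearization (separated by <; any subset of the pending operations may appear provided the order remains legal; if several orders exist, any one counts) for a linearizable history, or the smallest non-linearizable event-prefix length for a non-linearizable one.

prefix check: 1..8 passes, 1..9 fails once e4's time-9 response joins
the 4 completed operations admit 3 real-time orders; each fails the FIFO queue replay
including or dropping the 1 pending operation (e5) in any combination fails
take e1, e2, e3, e4 (pending dropped): step 4 already fails, because e4 dequeue() → 60 cannot occur there
take e1, e3, e2, e4 (pending dropped): step 4 already fails, because e4 dequeue() → 60 cannot occur there

not linearizable — minimal violating prefix: 9 events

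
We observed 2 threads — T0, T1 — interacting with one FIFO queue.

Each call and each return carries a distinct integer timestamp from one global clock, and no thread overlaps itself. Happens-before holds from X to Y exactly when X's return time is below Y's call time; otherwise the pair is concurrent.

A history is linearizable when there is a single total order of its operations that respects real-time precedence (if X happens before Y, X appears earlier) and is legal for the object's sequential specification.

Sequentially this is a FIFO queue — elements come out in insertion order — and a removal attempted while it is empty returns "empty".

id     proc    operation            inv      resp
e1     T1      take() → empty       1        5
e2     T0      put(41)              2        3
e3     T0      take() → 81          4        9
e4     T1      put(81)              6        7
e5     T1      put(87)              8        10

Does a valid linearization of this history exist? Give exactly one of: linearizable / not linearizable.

not linearizable

cut after 8 events: linearizable; cut after 9 events (e3 responds, time 9): not linearizable
no legal order exists: 5 real-time-consistent candidates over 4 completed FIFO queue operations, all rejected
every completion of the 1 pending operation (e5) was checked; none linearizes
take e1, e2, e3, e4 (pending dropped): step 3 already fails, because e3 take() → 81 cannot occur there
take e1, e2, e4, e3 (pending dropped): step 4 already fails, because e3 take() → 81 cannot occur there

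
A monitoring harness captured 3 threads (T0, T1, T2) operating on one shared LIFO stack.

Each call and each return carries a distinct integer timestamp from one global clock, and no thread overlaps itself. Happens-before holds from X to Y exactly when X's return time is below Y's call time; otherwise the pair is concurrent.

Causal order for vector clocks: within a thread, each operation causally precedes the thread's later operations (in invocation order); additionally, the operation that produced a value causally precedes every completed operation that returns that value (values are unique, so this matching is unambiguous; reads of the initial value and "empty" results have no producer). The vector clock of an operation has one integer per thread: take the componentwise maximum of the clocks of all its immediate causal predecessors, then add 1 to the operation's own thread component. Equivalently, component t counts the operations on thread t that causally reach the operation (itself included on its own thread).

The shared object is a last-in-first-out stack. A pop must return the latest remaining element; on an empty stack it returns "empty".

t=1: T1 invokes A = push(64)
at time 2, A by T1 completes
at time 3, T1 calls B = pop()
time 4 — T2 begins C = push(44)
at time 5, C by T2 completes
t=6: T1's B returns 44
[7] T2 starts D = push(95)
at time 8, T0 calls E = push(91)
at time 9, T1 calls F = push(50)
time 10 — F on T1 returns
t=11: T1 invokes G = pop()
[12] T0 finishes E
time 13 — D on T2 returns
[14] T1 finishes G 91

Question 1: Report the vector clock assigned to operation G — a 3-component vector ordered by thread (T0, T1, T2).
Answer: (1, 4, 1)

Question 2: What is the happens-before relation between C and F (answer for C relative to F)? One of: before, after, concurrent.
Answer: before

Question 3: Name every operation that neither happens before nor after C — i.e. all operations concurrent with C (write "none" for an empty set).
Answer: B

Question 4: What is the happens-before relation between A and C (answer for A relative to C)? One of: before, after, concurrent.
Answer: before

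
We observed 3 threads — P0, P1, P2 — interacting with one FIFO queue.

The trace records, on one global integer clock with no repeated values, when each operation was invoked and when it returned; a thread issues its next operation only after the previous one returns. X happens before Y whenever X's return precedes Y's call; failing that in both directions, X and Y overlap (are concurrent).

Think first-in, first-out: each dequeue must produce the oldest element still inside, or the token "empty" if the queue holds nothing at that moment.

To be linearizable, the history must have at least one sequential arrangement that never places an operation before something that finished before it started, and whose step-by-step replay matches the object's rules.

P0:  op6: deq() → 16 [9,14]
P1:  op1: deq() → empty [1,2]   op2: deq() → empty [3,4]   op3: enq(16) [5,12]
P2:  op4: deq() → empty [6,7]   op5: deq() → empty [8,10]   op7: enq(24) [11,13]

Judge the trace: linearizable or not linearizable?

witness order: op1, op2, op4, op3, op6, op5, op7
1. op1 deq() → empty, leaving queue <>
2. op2 deq() → empty, leaving queue <>
3. op4 deq() → empty, leaving queue <>
4. op3 enq(16), leaving queue <16>
5. op6 deq() → 16, leaving queue <>
6. op5 deq() → empty, leaving queue <>
7. op7 enq(24), leaving queue <24>

linearizable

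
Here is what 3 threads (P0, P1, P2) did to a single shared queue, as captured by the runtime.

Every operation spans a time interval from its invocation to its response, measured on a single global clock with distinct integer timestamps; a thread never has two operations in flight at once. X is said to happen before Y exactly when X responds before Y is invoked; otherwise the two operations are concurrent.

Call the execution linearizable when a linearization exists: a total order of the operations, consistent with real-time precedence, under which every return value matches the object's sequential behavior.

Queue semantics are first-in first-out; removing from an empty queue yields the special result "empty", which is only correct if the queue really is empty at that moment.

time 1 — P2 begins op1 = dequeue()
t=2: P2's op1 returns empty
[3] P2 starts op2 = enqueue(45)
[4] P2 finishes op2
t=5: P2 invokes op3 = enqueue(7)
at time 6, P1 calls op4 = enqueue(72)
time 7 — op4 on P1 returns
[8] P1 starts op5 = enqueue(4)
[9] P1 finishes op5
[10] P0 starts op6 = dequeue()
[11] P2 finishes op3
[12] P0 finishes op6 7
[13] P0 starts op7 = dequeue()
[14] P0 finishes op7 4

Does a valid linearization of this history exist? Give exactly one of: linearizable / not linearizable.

events 1..11 are fine; event 12 — the response of op6 at time 12 — makes the prefix non-linearizable
real-time-consistent orders of the 6 completed operations: 4 — all fail the queue replay
take op1, op2, op3, op4, op5, op6: step 6 already fails, because op6 dequeue() → 7 cannot occur there
take op1, op2, op4, op3, op5, op6: step 6 already fails, because op6 dequeue() → 7 cannot occur there

not linearizable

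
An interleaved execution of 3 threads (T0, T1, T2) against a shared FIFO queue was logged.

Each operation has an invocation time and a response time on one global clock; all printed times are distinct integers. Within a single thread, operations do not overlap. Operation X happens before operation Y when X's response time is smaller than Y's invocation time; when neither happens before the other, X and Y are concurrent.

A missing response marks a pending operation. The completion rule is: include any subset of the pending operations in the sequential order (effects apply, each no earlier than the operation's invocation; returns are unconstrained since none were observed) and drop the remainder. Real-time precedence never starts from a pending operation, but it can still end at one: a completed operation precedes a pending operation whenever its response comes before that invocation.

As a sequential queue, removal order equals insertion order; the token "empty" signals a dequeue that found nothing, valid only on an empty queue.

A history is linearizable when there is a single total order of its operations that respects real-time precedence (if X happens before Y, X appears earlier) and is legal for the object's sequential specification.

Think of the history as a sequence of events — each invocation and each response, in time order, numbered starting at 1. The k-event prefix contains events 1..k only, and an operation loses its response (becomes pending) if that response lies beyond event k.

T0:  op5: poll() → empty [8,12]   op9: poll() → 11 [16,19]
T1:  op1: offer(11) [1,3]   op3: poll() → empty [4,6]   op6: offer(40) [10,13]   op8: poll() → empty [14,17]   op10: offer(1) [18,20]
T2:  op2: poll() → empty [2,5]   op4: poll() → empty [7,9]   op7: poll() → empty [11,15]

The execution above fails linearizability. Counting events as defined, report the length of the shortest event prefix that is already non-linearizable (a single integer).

events 1..5 are linearizable, e.g. via op1, op3, op2:
1. op1 offer(11), leaving queue <11>
2. op3 poll() (pending, included), leaving queue <>
3. op2 poll() → empty, leaving queue <>
include event 6 — op3 responding at 6 — and every candidate order breaks
one such order, op1, op2, op3, breaks at step 2 where op2 poll() → empty is illegal
one such order, op1, op3, op2, breaks at step 2 where op3 poll() → empty is illegal

6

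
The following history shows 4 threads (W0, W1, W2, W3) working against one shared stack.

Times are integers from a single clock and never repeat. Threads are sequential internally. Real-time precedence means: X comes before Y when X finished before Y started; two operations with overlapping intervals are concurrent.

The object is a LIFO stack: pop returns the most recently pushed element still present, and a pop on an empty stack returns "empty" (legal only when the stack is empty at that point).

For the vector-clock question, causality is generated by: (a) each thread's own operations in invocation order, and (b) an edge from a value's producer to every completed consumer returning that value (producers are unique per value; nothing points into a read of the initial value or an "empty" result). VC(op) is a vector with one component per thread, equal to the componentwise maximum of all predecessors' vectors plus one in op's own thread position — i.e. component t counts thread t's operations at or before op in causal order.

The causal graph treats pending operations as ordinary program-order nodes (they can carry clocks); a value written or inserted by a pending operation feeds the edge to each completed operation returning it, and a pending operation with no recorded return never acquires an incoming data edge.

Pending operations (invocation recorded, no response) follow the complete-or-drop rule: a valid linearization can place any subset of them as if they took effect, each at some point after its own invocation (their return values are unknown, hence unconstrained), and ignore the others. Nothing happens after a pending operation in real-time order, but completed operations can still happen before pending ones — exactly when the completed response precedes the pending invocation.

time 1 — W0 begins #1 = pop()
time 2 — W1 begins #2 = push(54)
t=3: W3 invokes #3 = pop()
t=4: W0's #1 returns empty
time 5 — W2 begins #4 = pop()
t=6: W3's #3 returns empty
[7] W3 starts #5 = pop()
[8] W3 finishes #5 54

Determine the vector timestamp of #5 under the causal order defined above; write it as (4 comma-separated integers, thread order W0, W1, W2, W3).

(0, 1, 0, 2)

root op #3, invoked 3: fresh clock plus W3's own tick → (0, 0, 0, 1)
root op #4, invoked 5: fresh clock plus W2's own tick → (0, 0, 1, 0)
root op #2, invoked 2: fresh clock plus W1's own tick → (0, 1, 0, 0)
root op #1, invoked 1: fresh clock plus W0's own tick → (1, 0, 0, 0)
from VC(#2)=(0, 1, 0, 0), VC(#3)=(0, 0, 0, 1), #5 (invoked 7) maxes components and bumps W3 → (0, 1, 0, 2)
target: VC(#5) = (0, 1, 0, 2)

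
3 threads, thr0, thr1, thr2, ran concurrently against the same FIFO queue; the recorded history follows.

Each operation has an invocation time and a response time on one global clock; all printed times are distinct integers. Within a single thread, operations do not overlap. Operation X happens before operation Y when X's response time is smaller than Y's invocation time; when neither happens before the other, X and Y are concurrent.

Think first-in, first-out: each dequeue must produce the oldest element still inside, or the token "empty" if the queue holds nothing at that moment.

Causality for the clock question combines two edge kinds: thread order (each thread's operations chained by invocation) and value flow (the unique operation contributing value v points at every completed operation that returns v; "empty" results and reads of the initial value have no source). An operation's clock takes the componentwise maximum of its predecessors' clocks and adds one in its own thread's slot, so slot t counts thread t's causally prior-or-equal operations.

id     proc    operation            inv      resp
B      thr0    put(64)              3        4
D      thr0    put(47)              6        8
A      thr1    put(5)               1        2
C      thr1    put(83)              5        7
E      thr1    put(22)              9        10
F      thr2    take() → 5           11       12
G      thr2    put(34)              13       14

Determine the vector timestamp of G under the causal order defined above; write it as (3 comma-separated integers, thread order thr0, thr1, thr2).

(0, 1, 2)

VC(A, invoked at 1): no causal predecessors; +1 on thr1 → (0, 1, 0)
VC(B, invoked at 3): no causal predecessors; +1 on thr0 → (1, 0, 0)
VC(F, invoked at 11): max of VC(A)=(0, 1, 0), then +1 on thread thr2 → (0, 1, 1)
VC(C, invoked at 5): max of VC(A)=(0, 1, 0), then +1 on thread thr1 → (0, 2, 0)
VC(D, invoked at 6): max of VC(B)=(1, 0, 0), then +1 on thread thr0 → (2, 0, 0)
VC(G, invoked at 13): max of VC(F)=(0, 1, 1), then +1 on thread thr2 → (0, 1, 2)
VC(E, invoked at 9): max of VC(C)=(0, 2, 0), then +1 on thread thr1 → (0, 3, 0)
target: VC(G) = (0, 1, 2)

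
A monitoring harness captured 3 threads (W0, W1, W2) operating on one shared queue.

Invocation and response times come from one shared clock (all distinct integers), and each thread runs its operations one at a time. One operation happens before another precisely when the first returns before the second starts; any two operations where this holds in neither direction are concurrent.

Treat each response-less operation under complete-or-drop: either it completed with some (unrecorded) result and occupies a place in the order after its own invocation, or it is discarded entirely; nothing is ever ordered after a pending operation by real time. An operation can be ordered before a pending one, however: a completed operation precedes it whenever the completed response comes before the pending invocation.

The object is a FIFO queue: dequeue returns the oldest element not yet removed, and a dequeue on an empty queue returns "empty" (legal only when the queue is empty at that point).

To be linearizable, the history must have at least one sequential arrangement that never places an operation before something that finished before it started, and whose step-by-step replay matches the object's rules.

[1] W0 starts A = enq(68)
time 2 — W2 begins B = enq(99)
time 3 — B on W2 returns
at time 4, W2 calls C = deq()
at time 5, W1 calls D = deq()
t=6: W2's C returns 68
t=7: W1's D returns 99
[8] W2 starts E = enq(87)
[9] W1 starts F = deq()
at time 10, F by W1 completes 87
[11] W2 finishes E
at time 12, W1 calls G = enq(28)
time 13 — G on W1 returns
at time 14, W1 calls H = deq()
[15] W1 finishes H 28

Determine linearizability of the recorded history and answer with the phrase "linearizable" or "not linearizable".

linearizable

one valid linearization: A, B, C, D, E, F, G, H
1. A enq(68) (pending, included), leaving queue <68>
2. B enq(99), leaving queue <68,99>
3. C deq() → 68, leaving queue <99>
4. D deq() → 99, leaving queue <>
5. E enq(87), leaving queue <87>
6. F deq() → 87, leaving queue <>
7. G enq(28), leaving queue <28>
8. H deq() → 28, leaving queue <>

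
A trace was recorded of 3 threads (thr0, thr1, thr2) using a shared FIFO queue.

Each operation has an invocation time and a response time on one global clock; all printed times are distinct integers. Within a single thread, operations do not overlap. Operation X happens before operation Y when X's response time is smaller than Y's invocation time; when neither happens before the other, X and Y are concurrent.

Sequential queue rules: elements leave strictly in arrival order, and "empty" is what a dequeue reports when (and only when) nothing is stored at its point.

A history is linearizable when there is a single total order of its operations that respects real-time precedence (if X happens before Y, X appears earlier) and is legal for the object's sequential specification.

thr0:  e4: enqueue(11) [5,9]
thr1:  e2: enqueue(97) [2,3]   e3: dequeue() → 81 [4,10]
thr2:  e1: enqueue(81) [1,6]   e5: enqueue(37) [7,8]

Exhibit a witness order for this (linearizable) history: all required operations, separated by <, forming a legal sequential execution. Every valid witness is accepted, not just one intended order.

e1 < e2 < e3 < e4 < e5

1. e1 enqueue(81), leaving queue <81>
2. e2 enqueue(97), leaving queue <81,97>
3. e3 dequeue() → 81, leaving queue <97>
4. e4 enqueue(11), leaving queue <97,11>
5. e5 enqueue(37), leaving queue <97,11,37>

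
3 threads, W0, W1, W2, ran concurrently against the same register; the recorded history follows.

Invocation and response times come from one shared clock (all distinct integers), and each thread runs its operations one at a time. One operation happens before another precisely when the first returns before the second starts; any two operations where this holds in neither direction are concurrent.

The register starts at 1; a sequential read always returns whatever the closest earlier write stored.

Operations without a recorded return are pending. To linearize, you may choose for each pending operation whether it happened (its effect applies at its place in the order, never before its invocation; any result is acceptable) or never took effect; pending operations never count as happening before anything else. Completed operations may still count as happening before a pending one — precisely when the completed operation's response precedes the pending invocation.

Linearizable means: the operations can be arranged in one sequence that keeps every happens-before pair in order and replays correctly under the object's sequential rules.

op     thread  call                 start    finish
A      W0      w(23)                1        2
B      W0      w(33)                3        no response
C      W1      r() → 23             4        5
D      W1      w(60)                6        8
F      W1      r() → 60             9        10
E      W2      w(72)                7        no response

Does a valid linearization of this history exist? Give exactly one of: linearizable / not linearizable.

witness order: A, C, B, D, F
after step 1 (A w(23)): value 23
after step 2 (C r() → 23): value 23
after step 3 (B w(33) (pending, included)): value 33
after step 4 (D w(60)): value 60
after step 5 (F r() → 60): value 60

linearizable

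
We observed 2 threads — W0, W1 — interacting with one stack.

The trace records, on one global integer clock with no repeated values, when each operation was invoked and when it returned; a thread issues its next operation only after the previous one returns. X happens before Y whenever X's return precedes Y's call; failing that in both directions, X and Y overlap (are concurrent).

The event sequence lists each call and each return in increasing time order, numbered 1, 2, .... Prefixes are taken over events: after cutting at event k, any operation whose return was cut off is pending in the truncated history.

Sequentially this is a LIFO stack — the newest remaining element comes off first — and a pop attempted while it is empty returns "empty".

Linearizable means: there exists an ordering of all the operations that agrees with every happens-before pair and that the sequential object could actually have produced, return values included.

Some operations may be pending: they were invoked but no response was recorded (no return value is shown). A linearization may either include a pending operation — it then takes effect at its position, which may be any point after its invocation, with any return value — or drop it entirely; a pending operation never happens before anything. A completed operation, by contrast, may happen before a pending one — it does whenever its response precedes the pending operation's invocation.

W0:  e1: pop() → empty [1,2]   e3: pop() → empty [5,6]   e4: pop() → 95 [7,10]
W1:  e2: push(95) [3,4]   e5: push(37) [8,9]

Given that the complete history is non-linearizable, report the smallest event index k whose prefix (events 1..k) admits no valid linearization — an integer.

one valid order for events 1..5 is e1, e2:
1. e1 pop() → empty, leaving stack <>
2. e2 push(95), leaving stack <95>
event 6 — e3's response, time 6 — after it, nothing linearizes
one such order, e1, e2, e3, breaks at step 3 where e3 pop() → empty is illegal

6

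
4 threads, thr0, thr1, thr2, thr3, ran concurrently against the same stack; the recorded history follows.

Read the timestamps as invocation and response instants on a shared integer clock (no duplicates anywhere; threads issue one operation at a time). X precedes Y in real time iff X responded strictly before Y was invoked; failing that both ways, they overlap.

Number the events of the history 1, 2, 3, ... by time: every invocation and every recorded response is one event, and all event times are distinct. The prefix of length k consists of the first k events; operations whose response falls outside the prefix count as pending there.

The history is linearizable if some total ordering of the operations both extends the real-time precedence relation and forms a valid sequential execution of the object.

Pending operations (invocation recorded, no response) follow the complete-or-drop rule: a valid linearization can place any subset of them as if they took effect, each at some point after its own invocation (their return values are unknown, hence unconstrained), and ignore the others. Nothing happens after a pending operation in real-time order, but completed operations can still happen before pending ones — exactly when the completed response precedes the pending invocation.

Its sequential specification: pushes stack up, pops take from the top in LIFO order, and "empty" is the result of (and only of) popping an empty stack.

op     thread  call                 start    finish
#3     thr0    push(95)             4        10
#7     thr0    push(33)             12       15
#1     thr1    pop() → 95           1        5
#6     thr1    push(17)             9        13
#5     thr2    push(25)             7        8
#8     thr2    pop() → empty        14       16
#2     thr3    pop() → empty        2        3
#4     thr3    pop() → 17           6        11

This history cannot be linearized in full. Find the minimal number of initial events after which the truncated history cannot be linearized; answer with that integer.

16

events 1..15 are linearizable; a witness order is #2, #3, #1, #5, #6, #4, #7:
1. #2 pop() → empty, leaving stack <>
2. #3 push(95), leaving stack <95>
3. #1 pop() → 95, leaving stack <>
4. #5 push(25), leaving stack <25>
5. #6 push(17), leaving stack <25,17>
6. #4 pop() → 17, leaving stack <25>
7. #7 push(33), leaving stack <25,33>
adding event 16 (#8 responds at 16) leaves no legal real-time order
sample order #1, #2, #3, #4, #5, #6, #7, #8 stalls at step 1 — #1 pop() → 95 has no legal effect
sample order #1, #2, #3, #4, #5, #6, #8, #7 stalls at step 1 — #1 pop() → 95 has no legal effect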